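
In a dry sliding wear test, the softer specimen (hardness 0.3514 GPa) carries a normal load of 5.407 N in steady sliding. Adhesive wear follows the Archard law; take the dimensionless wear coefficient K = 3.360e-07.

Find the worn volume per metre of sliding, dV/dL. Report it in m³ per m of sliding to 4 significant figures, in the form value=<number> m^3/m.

The algebra runs at full float precision. Intermediates appear rounded. Rounded once at the end: 4 significant digits.
Convert: Hardness H = 0.3514 GPa = 3.514e+08 Pa.
SI base units throughout: W = 5.407 N, H = 3.514e+08 Pa, K = 3.360e-07.
Rate of wear dV/dL = K·W/H, so: 3.360e-07 · 5.407 / 3.514e+08 = 5.170e-15 m³/m.

value=5.170e-15 m^3/m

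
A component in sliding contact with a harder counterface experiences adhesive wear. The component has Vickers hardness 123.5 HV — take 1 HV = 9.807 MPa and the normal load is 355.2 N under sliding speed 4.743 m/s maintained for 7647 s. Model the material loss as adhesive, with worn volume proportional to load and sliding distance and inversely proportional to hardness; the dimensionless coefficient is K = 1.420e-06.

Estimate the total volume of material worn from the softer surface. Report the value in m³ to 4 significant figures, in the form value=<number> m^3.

value=1.510e-08 m^3

The intermediates are printed rounded; the computation maintains full float precision — one last rounding: four significant digits.
Distance L = v·t = 4.743 m/s × 7647 s = 3.627e+04 m.
Hardness H = 123.5 HV × 9.807 MPa/HV = 1211 MPa = 1.211e+09 Pa.
SI base units throughout: W = 355.2 N, H = 1.211e+09 Pa, K = 1.420e-06.
By Archard's law, V = K·W·L/H = 1.420e-06 · 355.2 · 3.627e+04 / 1.211e+09 = 1.510e-08 m³.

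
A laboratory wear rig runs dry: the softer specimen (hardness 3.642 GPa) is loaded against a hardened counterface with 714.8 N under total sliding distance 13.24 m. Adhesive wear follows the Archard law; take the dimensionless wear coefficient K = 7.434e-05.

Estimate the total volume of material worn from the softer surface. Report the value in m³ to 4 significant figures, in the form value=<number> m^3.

The intermediates are displayed rounded — all working math maintains exact precision, and a lone final rounding to four significant digits.
Convert: Hardness H = 3.642 GPa = 3.642e+09 Pa.
Expressed in SI base units: W = 714.8 N, H = 3.642e+09 Pa, K = 7.434e-05.
The Archard volume V = K·W·L/H = 7.434e-05 · 714.8 · 13.24 / 3.642e+09 = 1.932e-10 m³.

value=1.932e-10 m^3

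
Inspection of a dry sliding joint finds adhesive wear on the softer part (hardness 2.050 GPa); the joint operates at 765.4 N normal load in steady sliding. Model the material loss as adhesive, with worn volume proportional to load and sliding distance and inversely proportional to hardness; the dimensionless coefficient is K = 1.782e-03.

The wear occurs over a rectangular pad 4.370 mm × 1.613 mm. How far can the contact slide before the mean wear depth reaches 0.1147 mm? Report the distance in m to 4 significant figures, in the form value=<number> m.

The intermediates appear rounded — the computation carries full float precision; rounded just once to 4 significant digits.
Convert: Hardness H = 2.050 GPa = 2.050e+09 Pa.
Convert: Pad sides 4.370 mm × 1.613 mm = 0.004370 m × 0.001613 m. Contact area A = 0.004370 m × 0.001613 m = 7.049e-06 m².
Convert: Depth limit h_lim = 0.1147 mm = 1.147e-04 m.
In SI base units: W = 765.4 N, H = 2.050e+09 Pa, K = 1.782e-03.
At the depth limit, V_lim = h_lim·A = 1.147e-04 · 7.049e-06 = 8.085e-10 m³.
Inverting, life L = V_lim·H/(K·W) = 8.085e-10 · 2.050e+09 / (1.782e-03 · 765.4) = 1.215 m.

value=1.215 m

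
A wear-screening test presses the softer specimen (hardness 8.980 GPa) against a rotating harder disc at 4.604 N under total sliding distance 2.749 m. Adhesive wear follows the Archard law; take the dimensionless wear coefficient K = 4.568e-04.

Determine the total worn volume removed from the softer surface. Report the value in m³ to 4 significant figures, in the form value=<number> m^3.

value=6.438e-13 m^3

The computation keeps full precision. Intermediates are shown rounded — a lone final rounding to 4 significant digits.
Convert: Hardness H = 8.980 GPa = 8.980e+09 Pa.
Expressed in SI base units: W = 4.604 N, H = 8.980e+09 Pa, K = 4.568e-04.
Apply Archard: V = K·W·L/H = 4.568e-04 · 4.604 · 2.749 / 8.980e+09 = 6.438e-13 m³.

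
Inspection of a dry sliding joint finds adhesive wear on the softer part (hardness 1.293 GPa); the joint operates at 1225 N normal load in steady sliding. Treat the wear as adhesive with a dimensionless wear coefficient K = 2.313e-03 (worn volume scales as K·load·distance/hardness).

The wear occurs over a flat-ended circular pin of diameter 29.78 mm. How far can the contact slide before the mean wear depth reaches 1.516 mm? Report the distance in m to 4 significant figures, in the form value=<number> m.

The computation keeps full precision. The intermediates are printed rounded — rounded once at the end, at 4 significant digits.
Convert: Hardness H = 1.293 GPa = 1.293e+09 Pa.
Convert: Pin diameter d = 29.78 mm = 0.02978 m. Contact area A = π·d²/4 = π·(0.02978 m)²/4 = 6.965e-04 m².
Convert: Depth limit h_lim = 1.516 mm = 0.001516 m.
In SI base units: W = 1225 N, H = 1.293e+09 Pa, K = 2.313e-03.
Allowed volume V_lim = h_lim·A = 0.001516 · 6.965e-04 = 1.056e-06 m³.
Thus life L = V_lim·H/(K·W) = 1.056e-06 · 1.293e+09 / (2.313e-03 · 1225) = 481.9 m.

value=481.9 m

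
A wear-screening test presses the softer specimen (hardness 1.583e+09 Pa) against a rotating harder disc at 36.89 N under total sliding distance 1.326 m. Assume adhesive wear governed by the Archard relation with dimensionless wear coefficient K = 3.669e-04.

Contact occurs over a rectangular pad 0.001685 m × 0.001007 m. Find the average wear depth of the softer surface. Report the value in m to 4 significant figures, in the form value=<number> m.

value=6.682e-06 m

The algebra maintains full precision. Printed values are rounded — one final rounding, at four significant figures.
Contact area A = 0.001685 m × 0.001007 m = 1.697e-06 m².
Collected in SI base units: W = 36.89 N, H = 1.583e+09 Pa, K = 3.669e-04.
Volume removed: V = K·W·L/H = 3.669e-04 · 36.89 · 1.326 / 1.583e+09 = 1.134e-11 m³.
Wear depth h = V/A = 1.134e-11 / 1.697e-06 = 6.682e-06 m.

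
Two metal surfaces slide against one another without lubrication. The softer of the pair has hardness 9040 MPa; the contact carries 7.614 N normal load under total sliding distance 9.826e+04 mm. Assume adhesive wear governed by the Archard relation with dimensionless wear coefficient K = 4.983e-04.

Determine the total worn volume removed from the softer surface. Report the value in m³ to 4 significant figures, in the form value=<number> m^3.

Intermediate values are shown rounded; all working math keeps full float precision; one last rounding, at four significant figures.
Convert: Distance L = 9.826e+04 mm = 98.26 m.
Convert: Hardness H = 9040 MPa = 9.040e+09 Pa.
In SI base units: W = 7.614 N, H = 9.040e+09 Pa, K = 4.983e-04.
Apply Archard: V = K·W·L/H = 4.983e-04 · 7.614 · 98.26 / 9.040e+09 = 4.124e-11 m³.

value=4.124e-11 m^3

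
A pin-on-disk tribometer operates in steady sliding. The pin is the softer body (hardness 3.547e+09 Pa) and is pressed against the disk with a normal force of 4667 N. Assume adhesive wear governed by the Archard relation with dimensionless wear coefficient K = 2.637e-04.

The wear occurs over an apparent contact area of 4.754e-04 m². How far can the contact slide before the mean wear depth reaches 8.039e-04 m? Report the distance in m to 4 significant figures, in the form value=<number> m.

value=1101 m

Displayed values are rounded — every step runs at full precision, and rounded once at the end: 4 significant figures.
Working in SI base units: W = 4667 N, H = 3.547e+09 Pa, K = 2.637e-04.
Wearable volume V_lim = h_lim·A = 8.039e-04 · 4.754e-04 = 3.822e-07 m³.
Sliding life L = V_lim·H/(K·W) = 3.822e-07 · 3.547e+09 / (2.637e-04 · 4667) = 1101 m.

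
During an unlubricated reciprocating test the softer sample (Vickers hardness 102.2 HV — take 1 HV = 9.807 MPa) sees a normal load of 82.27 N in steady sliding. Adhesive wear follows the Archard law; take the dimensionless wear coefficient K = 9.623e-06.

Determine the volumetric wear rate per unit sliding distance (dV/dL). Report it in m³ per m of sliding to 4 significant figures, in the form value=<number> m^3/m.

The computation runs at full precision, and the intermediates are shown rounded; a single final rounding, at 4 significant digits.
Hardness H = 102.2 HV × 9.807 MPa/HV = 1002 MPa = 1.002e+09 Pa.
As SI base values: W = 82.27 N, H = 1.002e+09 Pa, K = 9.623e-06.
Sliding wear rate dV/dL = K·W/H (independent of L): 9.623e-06 · 82.27 / 1.002e+09 = 7.899e-13 m³/m.

value=7.899e-13 m^3/m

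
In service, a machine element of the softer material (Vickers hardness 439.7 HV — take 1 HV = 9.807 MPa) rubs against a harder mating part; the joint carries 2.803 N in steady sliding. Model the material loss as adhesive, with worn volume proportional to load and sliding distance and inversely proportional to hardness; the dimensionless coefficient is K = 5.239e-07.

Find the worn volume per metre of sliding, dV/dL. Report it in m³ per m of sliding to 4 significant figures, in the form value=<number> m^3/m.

value=3.405e-16 m^3/m

Each operation carries full float precision. Intermediates are printed rounded. Rounded just once: four significant digits.
Hardness H = 439.7 HV × 9.807 MPa/HV = 4312 MPa = 4.312e+09 Pa.
Restated in SI base units: W = 2.803 N, H = 4.312e+09 Pa, K = 5.239e-07.
Sliding wear rate dV/dL = K·W/H (no L dependence): 5.239e-07 · 2.803 / 4.312e+09 = 3.405e-16 m³/m.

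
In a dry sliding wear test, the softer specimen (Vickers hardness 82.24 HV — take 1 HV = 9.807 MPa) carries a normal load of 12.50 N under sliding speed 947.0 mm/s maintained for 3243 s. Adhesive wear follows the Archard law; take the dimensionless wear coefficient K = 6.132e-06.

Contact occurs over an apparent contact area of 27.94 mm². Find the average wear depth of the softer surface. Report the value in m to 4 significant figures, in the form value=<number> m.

value=1.045e-05 m

Intermediate values are printed rounded — the computation holds full float precision; one last rounding to 4 significant digits.
Convert: Sliding speed v = 947.0 mm/s = 0.9470 m/s. Path length L = v·t = 0.9470 m/s × 3243 s = 3071 m.
Convert: Hardness H = 82.24 HV × 9.807 MPa/HV = 806.5 MPa = 8.065e+08 Pa.
Convert: Contact area A = 27.94 mm² = 2.794e-05 m².
SI base units throughout: W = 12.50 N, H = 8.065e+08 Pa, K = 6.132e-06.
Apply Archard: V = K·W·L/H = 6.132e-06 · 12.50 · 3071 / 8.065e+08 = 2.919e-10 m³.
Wear depth h = V/A = 2.919e-10 / 2.794e-05 = 1.045e-05 m.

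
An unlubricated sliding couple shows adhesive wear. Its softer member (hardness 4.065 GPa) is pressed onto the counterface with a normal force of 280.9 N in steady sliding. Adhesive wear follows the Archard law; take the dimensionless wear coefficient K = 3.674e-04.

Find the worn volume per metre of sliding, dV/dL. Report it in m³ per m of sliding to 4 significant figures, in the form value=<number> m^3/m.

The intermediates are printed rounded; all arithmetic runs at full float precision; a lone final rounding: four significant figures.
Hardness H = 4.065 GPa = 4.065e+09 Pa.
Restated in SI base units: W = 280.9 N, H = 4.065e+09 Pa, K = 3.674e-04.
Sliding wear rate dV/dL = K·W/H — distance-free: 3.674e-04 · 280.9 / 4.065e+09 = 2.539e-11 m³/m.

value=2.539e-11 m^3/m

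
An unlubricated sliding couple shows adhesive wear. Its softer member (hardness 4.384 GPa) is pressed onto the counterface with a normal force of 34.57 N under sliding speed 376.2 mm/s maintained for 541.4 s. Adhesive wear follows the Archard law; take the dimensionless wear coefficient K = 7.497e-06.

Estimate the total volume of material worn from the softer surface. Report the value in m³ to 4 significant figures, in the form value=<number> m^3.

All arithmetic maintains full precision; intermediate values appear rounded — one last rounding: 4 significant figures.
Sliding speed v = 376.2 mm/s = 0.3762 m/s. Distance covered L = v·t = 0.3762 m/s × 541.4 s = 203.7 m.
Hardness H = 4.384 GPa = 4.384e+09 Pa.
In SI base units: W = 34.57 N, H = 4.384e+09 Pa, K = 7.497e-06.
Wear volume V = K·W·L/H = 7.497e-06 · 34.57 · 203.7 / 4.384e+09 = 1.204e-11 m³.

value=1.204e-11 m^3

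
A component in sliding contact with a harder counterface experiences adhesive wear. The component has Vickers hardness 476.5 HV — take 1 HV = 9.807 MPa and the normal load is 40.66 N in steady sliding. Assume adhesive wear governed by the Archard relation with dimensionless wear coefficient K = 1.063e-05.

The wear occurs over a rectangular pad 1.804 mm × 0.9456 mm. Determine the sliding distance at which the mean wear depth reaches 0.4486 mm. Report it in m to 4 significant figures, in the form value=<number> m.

value=8274 m

Intermediates appear rounded, and the computation keeps full float precision; rounded just once to 4 significant figures.
Hardness H = 476.5 HV × 9.807 MPa/HV = 4673 MPa = 4.673e+09 Pa.
Pad sides 1.804 mm × 0.9456 mm = 1.804e-03 m × 9.456e-04 m. Contact area A = 1.804e-03 m × 9.456e-04 m = 1.706e-06 m².
Depth limit h_lim = 0.4486 mm = 4.486e-04 m.
In SI base units: W = 40.66 N, H = 4.673e+09 Pa, K = 1.063e-05.
Allowed volume V_lim = h_lim·A = 4.486e-04 · 1.706e-06 = 7.652e-10 m³.
So the life L = V_lim·H/(K·W) = 7.652e-10 · 4.673e+09 / (1.063e-05 · 40.66) = 8274 m.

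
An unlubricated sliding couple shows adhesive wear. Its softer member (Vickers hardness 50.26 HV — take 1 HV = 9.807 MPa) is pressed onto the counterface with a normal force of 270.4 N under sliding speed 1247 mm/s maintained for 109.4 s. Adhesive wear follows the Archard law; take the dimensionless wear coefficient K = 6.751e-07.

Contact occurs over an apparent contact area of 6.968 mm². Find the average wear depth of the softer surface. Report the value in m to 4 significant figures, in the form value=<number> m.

Displayed values are rounded — all working math keeps full precision. Rounded once at the end: 4 significant figures.
Sliding speed v = 1247 mm/s = 1.247 m/s. Distance covered L = v·t = 1.247 m/s × 109.4 s = 136.4 m.
Hardness H = 50.26 HV × 9.807 MPa/HV = 492.9 MPa = 4.929e+08 Pa.
Contact area A = 6.968 mm² = 6.968e-06 m².
As SI base values: W = 270.4 N, H = 4.929e+08 Pa, K = 6.751e-07.
Worn volume V = K·W·L/H = 6.751e-07 · 270.4 · 136.4 / 4.929e+08 = 5.052e-11 m³.
Depth h = V/A = 5.052e-11 / 6.968e-06 = 7.251e-06 m.

value=7.251e-06 m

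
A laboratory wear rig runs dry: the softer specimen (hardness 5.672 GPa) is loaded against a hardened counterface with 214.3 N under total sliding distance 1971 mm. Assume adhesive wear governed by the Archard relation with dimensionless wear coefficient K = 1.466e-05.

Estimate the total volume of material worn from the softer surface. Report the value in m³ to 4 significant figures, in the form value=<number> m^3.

Quoted intermediates are rounded — the computation maintains full precision. Rounded just once to 4 significant figures.
The distance L = 1971 mm = 1.971 m.
Hardness H = 5.672 GPa = 5.672e+09 Pa.
In SI base units, W = 214.3 N, H = 5.672e+09 Pa, K = 1.466e-05.
Volume removed: V = K·W·L/H = 1.466e-05 · 214.3 · 1.971 / 5.672e+09 = 1.092e-12 m³.

value=1.092e-12 m^3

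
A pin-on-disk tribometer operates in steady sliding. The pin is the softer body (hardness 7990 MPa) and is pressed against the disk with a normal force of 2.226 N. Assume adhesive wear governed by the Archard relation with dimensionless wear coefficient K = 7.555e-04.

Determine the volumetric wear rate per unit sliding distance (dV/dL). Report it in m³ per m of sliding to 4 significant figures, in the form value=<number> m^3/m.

Displayed values are rounded; the algebra holds full precision, and rounded just once to four significant figures.
Convert: Hardness H = 7990 MPa = 7.990e+09 Pa.
As SI base values: W = 2.226 N, H = 7.990e+09 Pa, K = 7.555e-04.
Sliding wear rate dV/dL = K·W/H, per unit distance: 7.555e-04 · 2.226 / 7.990e+09 = 2.105e-13 m³/m.

value=2.105e-13 m^3/m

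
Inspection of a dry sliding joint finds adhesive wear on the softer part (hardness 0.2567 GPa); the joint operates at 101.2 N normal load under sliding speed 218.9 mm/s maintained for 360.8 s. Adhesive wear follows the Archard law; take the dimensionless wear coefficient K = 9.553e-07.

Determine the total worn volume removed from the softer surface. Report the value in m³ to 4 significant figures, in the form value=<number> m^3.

All arithmetic runs at full precision; the intermediates are displayed rounded; rounded once at the end: 4 significant digits.
Sliding speed v = 218.9 mm/s = 0.2189 m/s. Path length L = v·t = 0.2189 m/s × 360.8 s = 78.98 m.
Hardness H = 0.2567 GPa = 2.567e+08 Pa.
As SI base values: W = 101.2 N, H = 2.567e+08 Pa, K = 9.553e-07.
Archard relation: V = K·W·L/H = 9.553e-07 · 101.2 · 78.98 / 2.567e+08 = 2.974e-11 m³.

value=2.974e-11 m^3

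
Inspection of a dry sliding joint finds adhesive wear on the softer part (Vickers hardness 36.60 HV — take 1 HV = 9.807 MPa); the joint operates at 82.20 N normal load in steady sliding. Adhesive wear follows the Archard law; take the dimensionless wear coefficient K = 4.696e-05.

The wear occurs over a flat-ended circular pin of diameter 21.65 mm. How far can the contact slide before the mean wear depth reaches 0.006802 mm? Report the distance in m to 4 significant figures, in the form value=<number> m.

The algebra keeps exact precision; intermediate values are displayed rounded, and one last rounding, at four significant digits.
Convert: Hardness H = 36.60 HV × 9.807 MPa/HV = 358.9 MPa = 3.589e+08 Pa.
Convert: Pin diameter d = 21.65 mm = 0.02165 m. Contact area A = π·d²/4 = π·(0.02165 m)²/4 = 3.681e-04 m².
Convert: Depth limit h_lim = 0.006802 mm = 6.802e-06 m.
In SI base units, W = 82.20 N, H = 3.589e+08 Pa, K = 4.696e-05.
Limit volume V_lim = h_lim·A = 6.802e-06 · 3.681e-04 = 2.504e-09 m³.
So the life L = V_lim·H/(K·W) = 2.504e-09 · 3.589e+08 / (4.696e-05 · 82.20) = 232.8 m.

value=232.8 m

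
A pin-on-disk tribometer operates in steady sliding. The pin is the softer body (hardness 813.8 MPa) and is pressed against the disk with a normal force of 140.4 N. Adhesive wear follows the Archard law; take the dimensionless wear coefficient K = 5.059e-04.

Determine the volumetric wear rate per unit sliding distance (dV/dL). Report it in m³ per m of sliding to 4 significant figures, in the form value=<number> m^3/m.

value=8.728e-11 m^3/m

All working math runs at full precision — printed values are rounded — one final rounding: four significant figures.
Hardness H = 813.8 MPa = 8.138e+08 Pa.
Expressed in SI base units: W = 140.4 N, H = 8.138e+08 Pa, K = 5.059e-04.
The wear rate dV/dL = K·W/H: 5.059e-04 · 140.4 / 8.138e+08 = 8.728e-11 m³/m.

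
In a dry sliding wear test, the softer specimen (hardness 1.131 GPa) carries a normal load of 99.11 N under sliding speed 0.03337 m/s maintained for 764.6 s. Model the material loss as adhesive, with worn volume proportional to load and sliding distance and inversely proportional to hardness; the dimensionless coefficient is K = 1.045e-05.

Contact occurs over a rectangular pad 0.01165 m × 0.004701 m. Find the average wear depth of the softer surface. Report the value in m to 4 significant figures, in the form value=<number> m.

value=4.266e-07 m

The computation keeps full precision — intermediate values appear rounded, and a single final rounding to four significant figures.
Convert: Distance covered L = v·t = 0.03337 m/s × 764.6 s = 25.51 m.
Convert: Hardness H = 1.131 GPa = 1.131e+09 Pa.
Convert: Contact area A = 0.01165 m × 0.004701 m = 5.477e-05 m².
As SI base values: W = 99.11 N, H = 1.131e+09 Pa, K = 1.045e-05.
Wear volume V = K·W·L/H = 1.045e-05 · 99.11 · 25.51 / 1.131e+09 = 2.336e-11 m³.
Wear depth h = V/A = 2.336e-11 / 5.477e-05 = 4.266e-07 m.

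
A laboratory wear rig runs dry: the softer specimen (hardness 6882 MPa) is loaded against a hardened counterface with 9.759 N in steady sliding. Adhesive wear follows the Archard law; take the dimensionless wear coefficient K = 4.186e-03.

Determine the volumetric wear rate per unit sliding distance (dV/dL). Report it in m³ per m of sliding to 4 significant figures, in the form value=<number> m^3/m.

value=5.936e-12 m^3/m

Intermediate values appear rounded; all working math maintains full precision — one final rounding: four significant figures.
Hardness H = 6882 MPa = 6.882e+09 Pa.
Collected in SI base units: W = 9.759 N, H = 6.882e+09 Pa, K = 4.186e-03.
The wear rate dV/dL = K·W/H — distance-free: 4.186e-03 · 9.759 / 6.882e+09 = 5.936e-12 m³/m.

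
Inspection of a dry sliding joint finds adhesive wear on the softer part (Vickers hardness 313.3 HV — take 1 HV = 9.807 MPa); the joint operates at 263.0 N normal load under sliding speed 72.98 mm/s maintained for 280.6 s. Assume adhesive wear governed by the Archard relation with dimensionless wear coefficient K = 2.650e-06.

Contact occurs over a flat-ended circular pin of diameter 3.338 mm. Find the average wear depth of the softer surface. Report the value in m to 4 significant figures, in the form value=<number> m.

value=5.308e-07 m

The computation carries full float precision — intermediates appear rounded; a lone final rounding: four significant figures.
Convert: Sliding speed v = 72.98 mm/s = 0.07298 m/s. The distance L = v·t = 0.07298 m/s × 280.6 s = 20.48 m.
Convert: Hardness H = 313.3 HV × 9.807 MPa/HV = 3073 MPa = 3.073e+09 Pa.
Convert: Pin diameter d = 3.338 mm = 0.003338 m. Contact area A = π·d²/4 = π·(0.003338 m)²/4 = 8.751e-06 m².
As SI base values: W = 263.0 N, H = 3.073e+09 Pa, K = 2.650e-06.
Wear volume V = K·W·L/H = 2.650e-06 · 263.0 · 20.48 / 3.073e+09 = 4.645e-12 m³.
Depth of wear h = V/A = 4.645e-12 / 8.751e-06 = 5.308e-07 m.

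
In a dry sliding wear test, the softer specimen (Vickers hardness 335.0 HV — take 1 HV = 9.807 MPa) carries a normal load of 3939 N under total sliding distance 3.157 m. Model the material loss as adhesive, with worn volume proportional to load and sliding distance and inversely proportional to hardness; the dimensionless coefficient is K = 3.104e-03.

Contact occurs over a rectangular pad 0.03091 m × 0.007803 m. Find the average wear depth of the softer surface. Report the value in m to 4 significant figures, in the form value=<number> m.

value=4.871e-05 m

The computation runs at exact precision. The intermediates are displayed rounded. Rounded once at the end: 4 significant figures.
Convert: Hardness H = 335.0 HV × 9.807 MPa/HV = 3285 MPa = 3.285e+09 Pa.
Convert: Contact area A = 0.03091 m × 0.007803 m = 2.412e-04 m².
Restated in SI base units: W = 3939 N, H = 3.285e+09 Pa, K = 3.104e-03.
Archard volume V = K·W·L/H = 3.104e-03 · 3939 · 3.157 / 3.285e+09 = 1.175e-08 m³.
Average depth h = V/A = 1.175e-08 / 2.412e-04 = 4.871e-05 m.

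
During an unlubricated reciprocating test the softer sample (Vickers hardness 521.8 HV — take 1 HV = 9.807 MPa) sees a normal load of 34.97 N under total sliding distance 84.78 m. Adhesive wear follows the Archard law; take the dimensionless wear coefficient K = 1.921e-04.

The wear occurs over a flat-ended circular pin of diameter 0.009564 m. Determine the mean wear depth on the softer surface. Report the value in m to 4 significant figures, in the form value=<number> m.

value=1.549e-06 m

Quoted intermediates are rounded — the algebra carries exact precision; a lone final rounding, at four significant figures.
Hardness H = 521.8 HV × 9.807 MPa/HV = 5117 MPa = 5.117e+09 Pa.
Contact area A = π·d²/4 = π·(0.009564 m)²/4 = 7.184e-05 m².
Expressed in SI base units: W = 34.97 N, H = 5.117e+09 Pa, K = 1.921e-04.
Volume removed: V = K·W·L/H = 1.921e-04 · 34.97 · 84.78 / 5.117e+09 = 1.113e-10 m³.
Mean depth h = V/A = 1.113e-10 / 7.184e-05 = 1.549e-06 m.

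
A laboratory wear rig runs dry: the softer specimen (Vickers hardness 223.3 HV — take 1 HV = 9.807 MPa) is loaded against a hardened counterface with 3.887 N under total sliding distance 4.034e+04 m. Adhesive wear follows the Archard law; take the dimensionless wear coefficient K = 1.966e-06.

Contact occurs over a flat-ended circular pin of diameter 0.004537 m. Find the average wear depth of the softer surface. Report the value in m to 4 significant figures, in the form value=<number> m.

value=8.707e-06 m

The computation keeps full float precision — intermediates are shown rounded; rounded just once, at 4 significant figures.
Convert: Hardness H = 223.3 HV × 9.807 MPa/HV = 2190 MPa = 2.190e+09 Pa.
Convert: Contact area A = π·d²/4 = π·(0.004537 m)²/4 = 1.617e-05 m².
As SI base values: W = 3.887 N, H = 2.190e+09 Pa, K = 1.966e-06.
Apply Archard: V = K·W·L/H = 1.966e-06 · 3.887 · 4.034e+04 / 2.190e+09 = 1.408e-10 m³.
Average depth h = V/A = 1.408e-10 / 1.617e-05 = 8.707e-06 m.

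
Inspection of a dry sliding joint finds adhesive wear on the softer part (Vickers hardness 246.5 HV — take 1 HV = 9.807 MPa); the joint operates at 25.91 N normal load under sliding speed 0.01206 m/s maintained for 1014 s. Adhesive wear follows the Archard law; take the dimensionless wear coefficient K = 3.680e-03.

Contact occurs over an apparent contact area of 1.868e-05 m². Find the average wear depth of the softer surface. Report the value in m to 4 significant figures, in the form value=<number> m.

value=2.582e-05 m

Intermediates are displayed rounded — the algebra keeps full float precision; one last rounding: 4 significant digits.
Path length L = v·t = 0.01206 m/s × 1014 s = 12.23 m.
Hardness H = 246.5 HV × 9.807 MPa/HV = 2417 MPa = 2.417e+09 Pa.
Expressed in SI base units: W = 25.91 N, H = 2.417e+09 Pa, K = 3.680e-03.
Apply Archard: V = K·W·L/H = 3.680e-03 · 25.91 · 12.23 / 2.417e+09 = 4.823e-10 m³.
Depth h = V/A = 4.823e-10 / 1.868e-05 = 2.582e-05 m.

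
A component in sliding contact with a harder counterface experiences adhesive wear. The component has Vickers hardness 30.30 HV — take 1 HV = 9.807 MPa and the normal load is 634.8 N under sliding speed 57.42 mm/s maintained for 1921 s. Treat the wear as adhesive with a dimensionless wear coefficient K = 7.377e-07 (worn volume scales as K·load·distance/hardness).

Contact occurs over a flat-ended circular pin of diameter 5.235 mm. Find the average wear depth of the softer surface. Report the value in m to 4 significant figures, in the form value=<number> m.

Each operation maintains full float precision, and intermediates are shown rounded. Rounded once at the end to four significant digits.
Sliding speed v = 57.42 mm/s = 0.05742 m/s. Distance covered L = v·t = 0.05742 m/s × 1921 s = 110.3 m.
Hardness H = 30.30 HV × 9.807 MPa/HV = 297.2 MPa = 2.972e+08 Pa.
Pin diameter d = 5.235 mm = 0.005235 m. Contact area A = π·d²/4 = π·(0.005235 m)²/4 = 2.152e-05 m².
As SI base values: W = 634.8 N, H = 2.972e+08 Pa, K = 7.377e-07.
Archard volume V = K·W·L/H = 7.377e-07 · 634.8 · 110.3 / 2.972e+08 = 1.738e-10 m³.
Depth h = V/A = 1.738e-10 / 2.152e-05 = 8.076e-06 m.

value=8.076e-06 m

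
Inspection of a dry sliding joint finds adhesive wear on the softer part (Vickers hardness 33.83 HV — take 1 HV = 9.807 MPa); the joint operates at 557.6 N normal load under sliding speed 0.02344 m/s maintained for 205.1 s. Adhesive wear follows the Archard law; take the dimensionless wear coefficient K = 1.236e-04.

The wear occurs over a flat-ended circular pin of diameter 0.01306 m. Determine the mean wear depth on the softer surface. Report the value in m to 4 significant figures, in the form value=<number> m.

value=7.455e-06 m

All arithmetic keeps full precision; shown intermediates are rounded. Rounded once at the end to four significant figures.
Convert: Path length L = v·t = 0.02344 m/s × 205.1 s = 4.808 m.
Convert: Hardness H = 33.83 HV × 9.807 MPa/HV = 331.8 MPa = 3.318e+08 Pa.
Convert: Contact area A = π·d²/4 = π·(0.01306 m)²/4 = 1.340e-04 m².
Collected in SI base units: W = 557.6 N, H = 3.318e+08 Pa, K = 1.236e-04.
Apply Archard: V = K·W·L/H = 1.236e-04 · 557.6 · 4.808 / 3.318e+08 = 9.987e-10 m³.
Average depth h = V/A = 9.987e-10 / 1.340e-04 = 7.455e-06 m.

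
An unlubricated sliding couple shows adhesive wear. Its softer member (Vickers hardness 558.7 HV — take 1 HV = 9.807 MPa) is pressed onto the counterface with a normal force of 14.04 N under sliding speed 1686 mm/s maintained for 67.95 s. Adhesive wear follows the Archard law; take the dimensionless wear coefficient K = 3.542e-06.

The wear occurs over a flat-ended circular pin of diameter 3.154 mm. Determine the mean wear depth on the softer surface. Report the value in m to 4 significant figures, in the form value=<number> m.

The algebra keeps full precision; intermediate values appear rounded, and a single final rounding to 4 significant digits.
Convert: Sliding speed v = 1686 mm/s = 1.686 m/s. The distance L = v·t = 1.686 m/s × 67.95 s = 114.6 m.
Convert: Hardness H = 558.7 HV × 9.807 MPa/HV = 5479 MPa = 5.479e+09 Pa.
Convert: Pin diameter d = 3.154 mm = 0.003154 m. Contact area A = π·d²/4 = π·(0.003154 m)²/4 = 7.813e-06 m².
As SI base values: W = 14.04 N, H = 5.479e+09 Pa, K = 3.542e-06.
Volume removed: V = K·W·L/H = 3.542e-06 · 14.04 · 114.6 / 5.479e+09 = 1.040e-12 m³.
Depth of wear h = V/A = 1.040e-12 / 7.813e-06 = 1.331e-07 m.

value=1.331e-07 m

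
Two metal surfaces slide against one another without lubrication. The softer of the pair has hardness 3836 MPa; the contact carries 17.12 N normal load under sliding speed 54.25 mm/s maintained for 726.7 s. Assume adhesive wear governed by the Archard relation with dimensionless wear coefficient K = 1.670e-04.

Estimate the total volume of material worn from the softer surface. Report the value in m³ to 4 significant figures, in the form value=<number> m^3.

Each operation maintains full precision, and quoted intermediates are rounded; a single final rounding to four significant digits.
Convert: Sliding speed v = 54.25 mm/s = 0.05425 m/s. Sliding distance L = v·t = 0.05425 m/s × 726.7 s = 39.42 m.
Convert: Hardness H = 3836 MPa = 3.836e+09 Pa.
In SI base units: W = 17.12 N, H = 3.836e+09 Pa, K = 1.670e-04.
Apply Archard: V = K·W·L/H = 1.670e-04 · 17.12 · 39.42 / 3.836e+09 = 2.938e-11 m³.

value=2.938e-11 m^3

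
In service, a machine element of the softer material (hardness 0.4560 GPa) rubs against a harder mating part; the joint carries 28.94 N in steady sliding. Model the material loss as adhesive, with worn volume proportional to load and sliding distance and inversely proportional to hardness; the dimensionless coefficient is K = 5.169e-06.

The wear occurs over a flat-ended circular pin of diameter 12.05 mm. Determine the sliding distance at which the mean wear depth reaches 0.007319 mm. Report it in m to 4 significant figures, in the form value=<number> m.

value=2544 m

Intermediate values are shown rounded; all arithmetic runs at full precision — one final rounding, at 4 significant figures.
Hardness H = 0.4560 GPa = 4.560e+08 Pa.
Pin diameter d = 12.05 mm = 0.01205 m. Contact area A = π·d²/4 = π·(0.01205 m)²/4 = 1.140e-04 m².
Depth limit h_lim = 0.007319 mm = 7.319e-06 m.
Restated in SI base units: W = 28.94 N, H = 4.560e+08 Pa, K = 5.169e-06.
Permissible volume V_lim = h_lim·A = 7.319e-06 · 1.140e-04 = 8.347e-10 m³.
Inverting, life L = V_lim·H/(K·W) = 8.347e-10 · 4.560e+08 / (5.169e-06 · 28.94) = 2544 m.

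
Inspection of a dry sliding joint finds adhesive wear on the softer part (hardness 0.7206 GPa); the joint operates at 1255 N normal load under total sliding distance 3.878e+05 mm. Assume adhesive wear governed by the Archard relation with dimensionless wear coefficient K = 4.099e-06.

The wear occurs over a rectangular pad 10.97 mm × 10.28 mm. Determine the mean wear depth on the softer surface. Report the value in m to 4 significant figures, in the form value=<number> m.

value=2.455e-05 m

Each operation keeps exact precision; the intermediates appear rounded; rounded just once to four significant digits.
Convert: Total distance L = 3.878e+05 mm = 387.8 m.
Convert: Hardness H = 0.7206 GPa = 7.206e+08 Pa.
Convert: Pad sides 10.97 mm × 10.28 mm = 0.01097 m × 0.01028 m. Contact area A = 0.01097 m × 0.01028 m = 1.128e-04 m².
As SI base values: W = 1255 N, H = 7.206e+08 Pa, K = 4.099e-06.
Apply Archard: V = K·W·L/H = 4.099e-06 · 1255 · 387.8 / 7.206e+08 = 2.768e-09 m³.
Wear depth h = V/A = 2.768e-09 / 1.128e-04 = 2.455e-05 m.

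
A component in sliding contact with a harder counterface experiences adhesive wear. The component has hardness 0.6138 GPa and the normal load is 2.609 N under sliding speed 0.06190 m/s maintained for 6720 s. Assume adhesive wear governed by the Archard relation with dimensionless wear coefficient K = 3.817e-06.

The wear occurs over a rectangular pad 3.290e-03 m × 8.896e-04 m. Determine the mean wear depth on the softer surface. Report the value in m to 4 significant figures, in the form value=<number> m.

Intermediates are printed rounded. All working math runs at full precision, and rounded just once to four significant figures.
Distance covered L = v·t = 0.06190 m/s × 6720 s = 416.0 m.
Hardness H = 0.6138 GPa = 6.138e+08 Pa.
Contact area A = 3.290e-03 m × 8.896e-04 m = 2.927e-06 m².
As SI base values: W = 2.609 N, H = 6.138e+08 Pa, K = 3.817e-06.
Worn volume V = K·W·L/H = 3.817e-06 · 2.609 · 416.0 / 6.138e+08 = 6.749e-12 m³.
Mean depth h = V/A = 6.749e-12 / 2.927e-06 = 2.306e-06 m.

value=2.306e-06 m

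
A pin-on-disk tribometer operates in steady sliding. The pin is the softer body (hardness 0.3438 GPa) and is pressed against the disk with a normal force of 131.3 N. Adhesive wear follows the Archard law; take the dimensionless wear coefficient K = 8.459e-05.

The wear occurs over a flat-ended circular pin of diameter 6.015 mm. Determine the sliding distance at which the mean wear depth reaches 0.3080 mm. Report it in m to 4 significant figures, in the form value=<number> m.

All working math keeps exact precision; displayed values are rounded, and rounded once at the end, at four significant digits.
Hardness H = 0.3438 GPa = 3.438e+08 Pa.
Pin diameter d = 6.015 mm = 0.006015 m. Contact area A = π·d²/4 = π·(0.006015 m)²/4 = 2.842e-05 m².
Depth limit h_lim = 0.3080 mm = 3.080e-04 m.
In SI base units: W = 131.3 N, H = 3.438e+08 Pa, K = 8.459e-05.
At the depth limit, V_lim = h_lim·A = 3.080e-04 · 2.842e-05 = 8.752e-09 m³.
Sliding life L = V_lim·H/(K·W) = 8.752e-09 · 3.438e+08 / (8.459e-05 · 131.3) = 270.9 m.

value=270.9 m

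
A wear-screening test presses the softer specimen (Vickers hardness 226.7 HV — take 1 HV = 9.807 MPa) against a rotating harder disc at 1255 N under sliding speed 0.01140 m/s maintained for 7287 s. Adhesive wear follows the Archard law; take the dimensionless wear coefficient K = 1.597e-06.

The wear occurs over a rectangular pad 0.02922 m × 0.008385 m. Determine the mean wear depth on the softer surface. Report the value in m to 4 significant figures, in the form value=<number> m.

value=3.057e-07 m

Shown intermediates are rounded. Every step runs at exact precision; one last rounding to 4 significant digits.
Path length L = v·t = 0.01140 m/s × 7287 s = 83.07 m.
Hardness H = 226.7 HV × 9.807 MPa/HV = 2223 MPa = 2.223e+09 Pa.
Contact area A = 0.02922 m × 0.008385 m = 2.450e-04 m².
Working in SI base units: W = 1255 N, H = 2.223e+09 Pa, K = 1.597e-06.
Wear volume V = K·W·L/H = 1.597e-06 · 1255 · 83.07 / 2.223e+09 = 7.489e-11 m³.
Average depth h = V/A = 7.489e-11 / 2.450e-04 = 3.057e-07 m.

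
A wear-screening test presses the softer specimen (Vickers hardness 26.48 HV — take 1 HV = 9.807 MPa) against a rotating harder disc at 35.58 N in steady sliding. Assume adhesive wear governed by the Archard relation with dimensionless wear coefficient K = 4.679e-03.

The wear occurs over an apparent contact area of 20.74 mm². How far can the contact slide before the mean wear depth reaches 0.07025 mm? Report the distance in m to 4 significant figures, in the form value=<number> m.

Intermediate values are shown rounded. All working math holds full precision, and one last rounding to four significant figures.
Convert: Hardness H = 26.48 HV × 9.807 MPa/HV = 259.7 MPa = 2.597e+08 Pa.
Convert: Contact area A = 20.74 mm² = 2.074e-05 m².
Convert: Depth limit h_lim = 0.07025 mm = 7.025e-05 m.
Restated in SI base units: W = 35.58 N, H = 2.597e+08 Pa, K = 4.679e-03.
At the depth limit, V_lim = h_lim·A = 7.025e-05 · 2.074e-05 = 1.457e-09 m³.
Inverting, life L = V_lim·H/(K·W) = 1.457e-09 · 2.597e+08 / (4.679e-03 · 35.58) = 2.273 m.

value=2.273 m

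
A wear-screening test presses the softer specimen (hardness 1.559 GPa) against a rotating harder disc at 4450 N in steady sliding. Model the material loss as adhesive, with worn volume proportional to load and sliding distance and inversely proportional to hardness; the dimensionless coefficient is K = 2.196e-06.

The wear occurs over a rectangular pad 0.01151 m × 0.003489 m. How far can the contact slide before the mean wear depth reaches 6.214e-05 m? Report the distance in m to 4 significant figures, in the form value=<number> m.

Shown intermediates are rounded, and all working math carries exact precision. Rounded just once, at four significant digits.
Hardness H = 1.559 GPa = 1.559e+09 Pa.
Contact area A = 0.01151 m × 0.003489 m = 4.016e-05 m².
As SI base values: W = 4450 N, H = 1.559e+09 Pa, K = 2.196e-06.
Permissible volume V_lim = h_lim·A = 6.214e-05 · 4.016e-05 = 2.495e-09 m³.
Thus life L = V_lim·H/(K·W) = 2.495e-09 · 1.559e+09 / (2.196e-06 · 4450) = 398.1 m.

value=398.1 m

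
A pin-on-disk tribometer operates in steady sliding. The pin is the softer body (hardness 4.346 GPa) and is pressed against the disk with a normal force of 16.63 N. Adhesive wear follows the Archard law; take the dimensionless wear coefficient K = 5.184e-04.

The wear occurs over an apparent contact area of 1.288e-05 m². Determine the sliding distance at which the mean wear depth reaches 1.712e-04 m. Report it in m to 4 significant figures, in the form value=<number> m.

value=1112 m

Intermediates are displayed rounded, and the algebra runs at exact precision; a single final rounding to 4 significant figures.
Convert: Hardness H = 4.346 GPa = 4.346e+09 Pa.
In SI base units: W = 16.63 N, H = 4.346e+09 Pa, K = 5.184e-04.
Wearable volume V_lim = h_lim·A = 1.712e-04 · 1.288e-05 = 2.205e-09 m³.
Sliding life L = V_lim·H/(K·W) = 2.205e-09 · 4.346e+09 / (5.184e-04 · 16.63) = 1112 m.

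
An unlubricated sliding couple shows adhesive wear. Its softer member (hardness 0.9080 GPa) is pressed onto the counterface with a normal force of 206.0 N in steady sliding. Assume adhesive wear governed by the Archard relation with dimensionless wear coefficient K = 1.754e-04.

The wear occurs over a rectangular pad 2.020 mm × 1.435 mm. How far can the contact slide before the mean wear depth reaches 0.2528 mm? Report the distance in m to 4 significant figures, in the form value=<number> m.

The algebra holds full float precision — quoted intermediates are rounded. Rounded just once to 4 significant digits.
Hardness H = 0.9080 GPa = 9.080e+08 Pa.
Pad sides 2.020 mm × 1.435 mm = 0.002020 m × 0.001435 m. Contact area A = 0.002020 m × 0.001435 m = 2.899e-06 m².
Depth limit h_lim = 0.2528 mm = 2.528e-04 m.
In SI base units, W = 206.0 N, H = 9.080e+08 Pa, K = 1.754e-04.
Permissible volume V_lim = h_lim·A = 2.528e-04 · 2.899e-06 = 7.328e-10 m³.
So the life L = V_lim·H/(K·W) = 7.328e-10 · 9.080e+08 / (1.754e-04 · 206.0) = 18.41 m.

value=18.41 m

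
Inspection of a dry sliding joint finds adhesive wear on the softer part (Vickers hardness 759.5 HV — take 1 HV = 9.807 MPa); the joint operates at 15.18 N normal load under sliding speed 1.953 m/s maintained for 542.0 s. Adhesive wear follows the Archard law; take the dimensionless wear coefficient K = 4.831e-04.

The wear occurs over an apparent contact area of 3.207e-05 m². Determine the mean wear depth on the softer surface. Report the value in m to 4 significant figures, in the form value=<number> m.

value=3.250e-05 m

Intermediates are displayed rounded — the computation keeps exact precision; one last rounding to four significant digits.
Distance L = v·t = 1.953 m/s × 542.0 s = 1059 m.
Hardness H = 759.5 HV × 9.807 MPa/HV = 7448 MPa = 7.448e+09 Pa.
Expressed in SI base units: W = 15.18 N, H = 7.448e+09 Pa, K = 4.831e-04.
Archard relation: V = K·W·L/H = 4.831e-04 · 15.18 · 1059 / 7.448e+09 = 1.042e-09 m³.
Mean wear depth h = V/A = 1.042e-09 / 3.207e-05 = 3.250e-05 m.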